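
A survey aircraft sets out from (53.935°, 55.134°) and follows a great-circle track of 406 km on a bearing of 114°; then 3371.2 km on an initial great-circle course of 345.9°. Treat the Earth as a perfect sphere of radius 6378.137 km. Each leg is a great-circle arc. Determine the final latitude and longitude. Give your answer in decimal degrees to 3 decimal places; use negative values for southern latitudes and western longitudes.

latitude 79.236°, longitude 19.460°

Apply the spherical direct solution leg by leg, carrying full precision between legs.
Leg 1: from (53.935°, 55.134°), δ = 406/6378.137 = 0.063655 rad, θ = 114° → φ = 52.324°, λ = 60.590°.
Leg 2: from (52.324°, 60.590°), δ = 3371.2/6378.137 = 0.528556 rad, θ = 345.9° → φ = 79.236°, λ = 19.460°.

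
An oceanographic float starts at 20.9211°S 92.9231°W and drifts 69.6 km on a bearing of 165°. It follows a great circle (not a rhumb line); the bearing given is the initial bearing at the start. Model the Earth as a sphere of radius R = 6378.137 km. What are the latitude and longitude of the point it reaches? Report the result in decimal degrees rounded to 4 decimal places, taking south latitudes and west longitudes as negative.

δ = 69.6/6378.137 = 0.010912 rad (0.6252°).
Converting: φ₁ = -0.365142 rad, θ = 2.879793 rad.
sin φ₂ = sin φ₁ cos δ + cos φ₁ sin δ cos θ = (-0.357082)(0.999940) + (0.934073)(0.010912)(-0.965926) = -0.366906
φ₂ = asin(-0.366906) = -0.375681 rad = -21.5249°.
Then Δλ = atan2(0.002638, 0.868925) = 0.003036 rad, from sin θ sin δ cos φ₁ over cos δ − sin φ₁ sin φ₂.
Hence λ₂ = -92.9231° + 0.1739° = -92.7492°.

latitude -21.5249°, longitude -92.7492°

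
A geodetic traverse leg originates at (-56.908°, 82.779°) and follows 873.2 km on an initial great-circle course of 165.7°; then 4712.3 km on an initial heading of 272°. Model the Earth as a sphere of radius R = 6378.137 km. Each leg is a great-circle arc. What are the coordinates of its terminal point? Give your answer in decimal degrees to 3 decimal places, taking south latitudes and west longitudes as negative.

Apply the spherical direct solution leg by leg, carrying full precision between legs.
Leg 1: from (-56.908°, 82.779°), δ = 873.2/6378.137 = 0.136905 rad, θ = 165.7° → φ = -64.444°, λ = 87.261°.
Leg 2: from (-64.444°, 87.261°), δ = 4712.3/6378.137 = 0.738821 rad, θ = 272° → φ = -41.056°, λ = 24.072°.

latitude -41.056°, longitude 24.072°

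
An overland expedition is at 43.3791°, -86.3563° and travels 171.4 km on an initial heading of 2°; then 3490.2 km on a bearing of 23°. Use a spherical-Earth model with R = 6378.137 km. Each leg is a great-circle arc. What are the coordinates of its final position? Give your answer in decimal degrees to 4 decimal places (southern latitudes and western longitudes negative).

latitude 70.4140°, longitude -48.9459°

Apply the spherical direct solution leg by leg, carrying full precision between legs.
Leg 1: from (43.3791°, -86.3563°), δ = 171.4/6378.137 = 0.026873 rad, θ = 2° → φ = 44.9178°, λ = -86.2804°.
Leg 2: from (44.9178°, -86.2804°), δ = 3490.2/6378.137 = 0.547213 rad, θ = 23° → φ = 70.4140°, λ = -48.9459°.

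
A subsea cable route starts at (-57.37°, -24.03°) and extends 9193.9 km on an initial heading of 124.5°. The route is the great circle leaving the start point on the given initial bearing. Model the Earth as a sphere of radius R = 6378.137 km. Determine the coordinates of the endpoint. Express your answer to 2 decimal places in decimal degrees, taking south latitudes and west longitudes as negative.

Angular distance δ = d/R = 9193.9 / 6378.137 = 1.441471 rad.
Converting: φ₁ = -1.001295 rad, θ = 2.172935 rad.
sin φ₂ = sin φ₁ cos δ + cos φ₁ sin δ cos θ = (-0.842170)(0.128965) + (0.539212)(0.991649)(-0.566406) = -0.411473
φ₂ = asin(-0.411473) = -0.424070 rad = -24.30°.
For the longitude increment, Δλ = atan2( sin θ sin δ cos φ₁, cos δ − sin φ₁ sin φ₂ ) = atan2(0.440668, -0.217565) = 116.28°.
λ₂ = -24.03° + 116.28° = 92.25°.

latitude -24.30°, longitude 92.25°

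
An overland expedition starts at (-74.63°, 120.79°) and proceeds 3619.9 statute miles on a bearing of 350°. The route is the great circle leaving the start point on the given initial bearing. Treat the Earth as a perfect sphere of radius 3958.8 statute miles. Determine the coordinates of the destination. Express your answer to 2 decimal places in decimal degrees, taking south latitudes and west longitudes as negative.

δ = 3619.9/3958.8 = 0.914393 rad (52.3909°).
Start latitude φ₁ = -1.302539 rad; initial bearing θ = 6.108652 rad.
Applying the spherical law of cosines for sides, sin φ₂ = sin φ₁ cos δ + cos φ₁ sin δ cos θ = -0.381663, so φ₂ = -22.44°.
For the longitude increment, Δλ = atan2( sin θ sin δ cos φ₁, cos δ − sin φ₁ sin φ₂ ) = atan2(-0.036461, 0.242259) = -8.56°.
Hence λ₂ = 120.79° + -8.56° = 112.23°.

latitude -22.44°, longitude 112.23°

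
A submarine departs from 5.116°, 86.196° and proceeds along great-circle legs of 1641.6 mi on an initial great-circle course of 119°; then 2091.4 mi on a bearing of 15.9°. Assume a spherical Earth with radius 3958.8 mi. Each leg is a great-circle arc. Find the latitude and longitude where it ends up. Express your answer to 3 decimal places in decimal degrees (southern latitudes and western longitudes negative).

latitude 22.590°, longitude 115.569°

Apply the spherical direct solution leg by leg, carrying full precision between legs.
Leg 1: from (5.116°, 86.196°), δ = 1641.6/3958.8 = 0.414671 rad, θ = 119° → φ = -6.484°, λ = 106.968°.
Leg 2: from (-6.484°, 106.968°), δ = 2091.4/3958.8 = 0.528291 rad, θ = 15.9° → φ = 22.590°, λ = 115.569°.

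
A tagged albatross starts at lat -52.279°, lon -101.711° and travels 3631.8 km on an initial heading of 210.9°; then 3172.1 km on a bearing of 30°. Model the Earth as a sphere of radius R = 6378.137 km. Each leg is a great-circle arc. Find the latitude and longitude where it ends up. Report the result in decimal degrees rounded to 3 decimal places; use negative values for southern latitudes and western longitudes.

Apply the spherical direct solution leg by leg, carrying full precision between legs.
Leg 1: from (-52.279°, -101.711°), δ = 3631.8/6378.137 = 0.569414 rad, θ = 210.9° → φ = -71.664°, λ = -163.367°.
Leg 2: from (-71.664°, -163.367°), δ = 3172.1/6378.137 = 0.497340 rad, θ = 30° → φ = -44.770°, λ = -143.733°.

latitude -44.770°, longitude -143.733°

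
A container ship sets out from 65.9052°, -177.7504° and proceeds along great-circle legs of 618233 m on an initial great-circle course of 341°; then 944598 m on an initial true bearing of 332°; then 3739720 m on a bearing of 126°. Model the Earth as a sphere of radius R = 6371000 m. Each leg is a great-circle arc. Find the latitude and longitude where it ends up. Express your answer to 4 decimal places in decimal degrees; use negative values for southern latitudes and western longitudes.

Apply the spherical direct solution leg by leg, carrying full precision between legs.
Leg 1: from (65.9052°, -177.7504°), δ = 618233/6371000 = 0.097039 rad, θ = 341° → φ = 71.0805°, λ = 176.6668°.
Leg 2: from (71.0805°, 176.6668°), δ = 944598/6371000 = 0.148265 rad, θ = 332° → φ = 77.9286°, λ = 157.2998°.
Leg 3: from (77.9286°, 157.2998°), δ = 3739720/6371000 = 0.586991 rad, θ = 126° → φ = 48.2552°, λ = -160.4026°.

latitude 48.2552°, longitude -160.4026°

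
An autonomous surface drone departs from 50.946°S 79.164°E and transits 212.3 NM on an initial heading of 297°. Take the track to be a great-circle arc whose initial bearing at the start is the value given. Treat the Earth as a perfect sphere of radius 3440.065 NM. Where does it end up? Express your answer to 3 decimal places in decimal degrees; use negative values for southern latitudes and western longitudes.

Angular distance δ = d/R = 212.3 / 3440.065 = 0.061714 rad.
Start latitude φ₁ = -0.889175 rad; initial bearing θ = 5.183628 rad.
Applying the spherical law of cosines for sides, sin φ₂ = sin φ₁ cos δ + cos φ₁ sin δ cos θ = -0.757433, so φ₂ = -49.238°.
For the longitude increment, Δλ = atan2( sin θ sin δ cos φ₁, cos δ − sin φ₁ sin φ₂ ) = atan2(-0.034623, 0.409910) = -4.828°.
λ₂ = λ₁ + Δλ = 74.336°.

latitude -49.238°, longitude 74.336°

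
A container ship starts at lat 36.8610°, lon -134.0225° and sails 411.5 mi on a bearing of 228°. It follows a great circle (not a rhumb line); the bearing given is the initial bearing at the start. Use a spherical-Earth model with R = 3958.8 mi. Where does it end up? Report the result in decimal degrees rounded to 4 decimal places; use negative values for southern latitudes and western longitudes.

Central angle δ = d/R = 0.103946 rad.
Converting: φ₁ = 0.643346 rad, θ = 3.979351 rad.
sin φ₂ = sin φ₁ cos δ + cos φ₁ sin δ cos θ = (0.599876)(0.994603) + (0.800093)(0.103759)(-0.669131) = 0.541089
φ₂ = asin(0.541089) = 0.571732 rad = 32.7578°.
For the longitude increment, Δλ = atan2( sin θ sin δ cos φ₁, cos δ − sin φ₁ sin φ₂ ) = atan2(-0.061693, 0.670016) = -5.2608°.
λ₂ = -134.0225° + -5.2608° = -139.2833°.

latitude 32.7578°, longitude -139.2833°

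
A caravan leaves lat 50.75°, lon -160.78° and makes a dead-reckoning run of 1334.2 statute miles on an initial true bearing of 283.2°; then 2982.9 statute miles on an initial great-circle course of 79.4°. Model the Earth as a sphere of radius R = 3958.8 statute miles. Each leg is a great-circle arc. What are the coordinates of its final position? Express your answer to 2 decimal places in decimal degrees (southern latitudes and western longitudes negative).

latitude 40.30°, longitude -129.78°

Apply the spherical direct solution leg by leg, carrying full precision between legs.
Leg 1: from (50.75°, -160.78°), δ = 1334.2/3958.8 = 0.337021 rad, θ = 283.2° → φ = 51.13°, λ = 168.35°.
Leg 2: from (51.13°, 168.35°), δ = 2982.9/3958.8 = 0.753486 rad, θ = 79.4° → φ = 40.30°, λ = -129.78°.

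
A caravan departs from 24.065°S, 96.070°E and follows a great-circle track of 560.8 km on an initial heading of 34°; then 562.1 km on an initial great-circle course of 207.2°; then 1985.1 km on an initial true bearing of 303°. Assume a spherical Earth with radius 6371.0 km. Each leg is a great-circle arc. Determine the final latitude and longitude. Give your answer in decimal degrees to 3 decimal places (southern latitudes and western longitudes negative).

Apply the spherical direct solution leg by leg, carrying full precision between legs.
Leg 1: from (-24.065°, 96.070°), δ = 560.8/6371 = 0.088024 rad, θ = 34° → φ = -19.855°, λ = 99.066°.
Leg 2: from (-19.855°, 99.066°), δ = 562.1/6371 = 0.088228 rad, θ = 207.2° → φ = -24.333°, λ = 96.532°.
Leg 3: from (-24.333°, 96.532°), δ = 1985.1/6371 = 0.311584 rad, θ = 303° → φ = -13.890°, λ = 81.174°.

latitude -13.890°, longitude 81.174°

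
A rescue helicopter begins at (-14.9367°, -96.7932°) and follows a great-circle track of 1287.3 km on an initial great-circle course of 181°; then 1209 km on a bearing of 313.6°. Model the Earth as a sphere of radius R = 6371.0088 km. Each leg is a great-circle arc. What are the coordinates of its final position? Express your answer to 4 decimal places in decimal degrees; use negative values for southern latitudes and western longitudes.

latitude -18.7818°, longitude -105.3132°

Apply the spherical direct solution leg by leg, carrying full precision between legs.
Leg 1: from (-14.9367°, -96.7932°), δ = 1287.3/6371.0088 = 0.202056 rad, θ = 181° → φ = -26.5118°, λ = -97.0175°.
Leg 2: from (-26.5118°, -97.0175°), δ = 1209/6371.0088 = 0.189766 rad, θ = 313.6° → φ = -18.7818°, λ = -105.3132°.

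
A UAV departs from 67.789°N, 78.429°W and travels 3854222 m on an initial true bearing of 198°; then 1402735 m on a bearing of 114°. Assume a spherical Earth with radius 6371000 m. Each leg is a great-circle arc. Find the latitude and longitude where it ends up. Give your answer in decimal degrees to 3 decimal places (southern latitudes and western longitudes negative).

latitude 28.021°, longitude -77.584°

Apply the spherical direct solution leg by leg, carrying full precision between legs.
Leg 1: from (67.789°, -78.429°), δ = 3854222/6371000 = 0.604963 rad, θ = 198° → φ = 33.850°, λ = -90.646°.
Leg 2: from (33.850°, -90.646°), δ = 1402735/6371000 = 0.220175 rad, θ = 114° → φ = 28.021°, λ = -77.584°.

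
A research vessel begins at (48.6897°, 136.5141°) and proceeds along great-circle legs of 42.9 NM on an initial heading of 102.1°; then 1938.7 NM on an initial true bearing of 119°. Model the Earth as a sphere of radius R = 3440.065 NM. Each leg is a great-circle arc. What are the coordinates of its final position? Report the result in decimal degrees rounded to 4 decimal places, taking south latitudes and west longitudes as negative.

latitude 27.5153°, longitude 169.3597°

Apply the spherical direct solution leg by leg, carrying full precision between legs.
Leg 1: from (48.6897°, 136.5141°), δ = 42.9/3440.065 = 0.012471 rad, θ = 102.1° → φ = 48.5351°, λ = 137.5692°.
Leg 2: from (48.5351°, 137.5692°), δ = 1938.7/3440.065 = 0.563565 rad, θ = 119° → φ = 27.5153°, λ = 169.3597°.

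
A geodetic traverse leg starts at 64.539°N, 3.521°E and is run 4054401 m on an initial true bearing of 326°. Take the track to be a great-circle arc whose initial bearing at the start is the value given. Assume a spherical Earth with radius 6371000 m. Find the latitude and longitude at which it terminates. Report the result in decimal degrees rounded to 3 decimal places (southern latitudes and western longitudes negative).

latitude 69.709°, longitude -103.083°

Central angle δ = d/R = 0.636384 rad.
Converting: φ₁ = 1.126418 rad, θ = 5.689773 rad.
sin φ₂ = sin φ₁ cos δ + cos φ₁ sin δ cos θ = (0.902878)(0.804250) + (0.429897)(0.594291)(0.829038) = 0.937945
φ₂ = asin(0.937945) = 1.216657 rad = 69.709°.
For the longitude increment, Δλ = atan2( sin θ sin δ cos φ₁, cos δ − sin φ₁ sin φ₂ ) = atan2(-0.142865, -0.042600) = -106.604°.
Hence λ₂ = 3.521° + -106.604° = -103.083°.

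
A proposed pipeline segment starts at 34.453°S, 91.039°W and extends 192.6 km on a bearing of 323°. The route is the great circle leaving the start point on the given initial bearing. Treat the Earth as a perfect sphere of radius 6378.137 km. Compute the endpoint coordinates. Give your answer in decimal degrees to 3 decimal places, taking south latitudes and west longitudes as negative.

latitude -33.065°, longitude -92.281°

The arc subtends δ = 192.6/6378.137 = 0.030197 rad at the centre.
With φ₁ = -34.453° = -0.601318 rad and θ = 323° = 5.637413 rad:
sin φ₂ = sin φ₁ cos δ + cos φ₁ sin δ cos θ = (-0.565730)(0.999544) + (0.824591)(0.030192)(0.798636) = -0.545589
φ₂ = asin(-0.545589) = -0.577092 rad = -33.065°.
Then Δλ = atan2(-0.014983, 0.690888) = -0.021683 rad, from sin θ sin δ cos φ₁ over cos δ − sin φ₁ sin φ₂.
λ₂ = -91.039° + -1.242° = -92.281°.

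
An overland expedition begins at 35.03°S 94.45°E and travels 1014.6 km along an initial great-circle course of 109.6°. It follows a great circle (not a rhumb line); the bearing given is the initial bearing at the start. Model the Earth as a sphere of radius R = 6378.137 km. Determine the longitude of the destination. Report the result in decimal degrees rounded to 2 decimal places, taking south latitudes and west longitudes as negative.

Central angle δ = d/R = 0.159075 rad.
Converting: φ₁ = -0.611389 rad, θ = 1.912881 rad.
sin φ₂ = sin φ₁ cos δ + cos φ₁ sin δ cos θ = (-0.574005)(0.987374) + (0.818852)(0.158405)(-0.335452) = -0.610269
φ₂ = asin(-0.610269) = -0.656401 rad = -37.61°.
For the longitude increment, Δλ = atan2( sin θ sin δ cos φ₁, cos δ − sin φ₁ sin φ₂ ) = atan2(0.122194, 0.637076) = 10.86°.
λ₂ = λ₁ + Δλ = 105.31°.

longitude 105.31°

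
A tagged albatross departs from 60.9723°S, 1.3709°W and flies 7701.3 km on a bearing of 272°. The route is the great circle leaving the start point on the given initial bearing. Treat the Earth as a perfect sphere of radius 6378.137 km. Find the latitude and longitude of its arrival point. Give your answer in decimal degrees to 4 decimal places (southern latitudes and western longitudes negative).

latitude -17.1533°, longitude -79.2291°

Central angle δ = d/R = 1.207453 rad.
With φ₁ = -60.9723° = -1.064167 rad and θ = 272° = 4.747296 rad:
Applying the spherical law of cosines for sides, sin φ₂ = sin φ₁ cos δ + cos φ₁ sin δ cos θ = -0.294929, so φ₂ = -17.1533°.
Δλ = atan2( sin θ sin δ cos φ₁ , cos δ − sin φ₁ sin φ₂ ) = atan2(-0.453277, 0.097520) = -1.358882 rad = -77.8582°.
λ₂ = -1.3709° + -77.8582° = -79.2291°.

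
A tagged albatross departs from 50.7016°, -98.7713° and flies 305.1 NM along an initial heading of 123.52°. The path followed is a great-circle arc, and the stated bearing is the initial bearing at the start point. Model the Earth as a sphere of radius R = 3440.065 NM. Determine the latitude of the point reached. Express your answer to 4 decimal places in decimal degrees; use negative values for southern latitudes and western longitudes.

Angular distance δ = d/R = 305.1 / 3440.065 = 0.088690 rad.
With φ₁ = 50.7016° = 0.884910 rad and θ = 123.52° = 2.155831 rad:
Applying the spherical law of cosines for sides, sin φ₂ = sin φ₁ cos δ + cos φ₁ sin δ cos θ = 0.739837, so φ₂ = 47.7175°.
For the longitude increment, Δλ = atan2( sin θ sin δ cos φ₁, cos δ − sin φ₁ sin φ₂ ) = atan2(0.046769, 0.423541) = 6.3013°.
Hence λ₂ = -98.7713° + 6.3013° = -92.4700°.

latitude 47.7175°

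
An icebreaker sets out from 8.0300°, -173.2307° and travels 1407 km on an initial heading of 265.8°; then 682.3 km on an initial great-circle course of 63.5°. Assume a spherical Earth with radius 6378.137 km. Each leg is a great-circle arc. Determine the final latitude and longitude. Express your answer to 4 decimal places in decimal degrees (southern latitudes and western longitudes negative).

Apply the spherical direct solution leg by leg, carrying full precision between legs.
Leg 1: from (8.0300°, -173.2307°), δ = 1407/6378.137 = 0.220597 rad, θ = 265.8° → φ = 6.9174°, λ = 174.0705°.
Leg 2: from (6.9174°, 174.0705°), δ = 682.3/6378.137 = 0.106975 rad, θ = 63.5° → φ = 9.6160°, λ = 179.6321°.

latitude 9.6160°, longitude 179.6321°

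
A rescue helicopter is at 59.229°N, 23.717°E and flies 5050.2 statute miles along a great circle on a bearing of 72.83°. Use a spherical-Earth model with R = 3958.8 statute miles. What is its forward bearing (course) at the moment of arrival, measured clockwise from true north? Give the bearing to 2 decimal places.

final bearing 147.86°

Angular distance δ = d/R = 5050.2 / 3958.8 = 1.275690 rad.
Converting: φ₁ = 1.033741 rad, θ = 1.271123 rad.
sin φ₂ = sin φ₁ cos δ + cos φ₁ sin δ cos θ = (0.859219)(0.290842) + (0.511608)(0.956771)(0.295208) = 0.394399
φ₂ = asin(0.394399) = 0.405413 rad = 23.228°.
For the longitude increment, Δλ = atan2( sin θ sin δ cos φ₁, cos δ − sin φ₁ sin φ₂ ) = atan2(0.467677, -0.048033) = 95.864°.
Hence λ₂ = 23.717° + 95.864° = 119.581°.
The forward bearing on arrival equals the back-azimuth from the destination plus 180°.
Back-azimuth from P₂ (23.23°, 119.58°) to P₁ (59.23°, 23.72°), with Δλ' = λ₁ − λ₂ = -95.86°: atan2( sin Δλ' cos φ₁ , cos φ₂ sin φ₁ − sin φ₂ cos φ₁ cos Δλ' ) = 327.86°.
Final bearing = (327.86° + 180°) mod 360° = 147.86°.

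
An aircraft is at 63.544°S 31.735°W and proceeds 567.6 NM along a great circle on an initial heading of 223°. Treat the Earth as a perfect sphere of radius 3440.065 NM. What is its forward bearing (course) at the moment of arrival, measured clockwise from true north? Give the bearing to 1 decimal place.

final bearing 240.2°

Central angle δ = d/R = 0.164997 rad.
With φ₁ = -63.544° = -1.109052 rad and θ = 223° = 3.892084 rad:
Applying the spherical law of cosines for sides, sin φ₂ = sin φ₁ cos δ + cos φ₁ sin δ cos θ = -0.936635, so φ₂ = -69.494°.
For the longitude increment, Δλ = atan2( sin θ sin δ cos φ₁, cos δ − sin φ₁ sin φ₂ ) = atan2(-0.049905, 0.147872) = -18.649°.
λ₂ = -31.735° + -18.649° = -50.384°.
The forward bearing on arrival equals the back-azimuth from the destination plus 180°.
Back-azimuth from P₂ (-69.5°, -50.4°) to P₁ (-63.5°, -31.7°), with Δλ' = λ₁ − λ₂ = 18.6°: atan2( sin Δλ' cos φ₁ , cos φ₂ sin φ₁ − sin φ₂ cos φ₁ cos Δλ' ) = 60.2°.
Final bearing = (60.2° + 180°) mod 360° = 240.2°.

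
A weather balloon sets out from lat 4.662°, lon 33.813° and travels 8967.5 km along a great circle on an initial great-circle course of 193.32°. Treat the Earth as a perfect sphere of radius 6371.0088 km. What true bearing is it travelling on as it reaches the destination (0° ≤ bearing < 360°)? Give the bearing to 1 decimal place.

Angular distance δ = d/R = 8967.5 / 6371.0088 = 1.407548 rad.
Start latitude φ₁ = 0.081367 rad; initial bearing θ = 3.374071 rad.
sin φ₂ = sin φ₁ cos δ + cos φ₁ sin δ cos θ = (0.081277)(0.162524) + (0.996692)(0.986705)(-0.973099) = -0.943774
φ₂ = asin(-0.943774) = -1.233868 rad = -70.695°.
For the longitude increment, Δλ = atan2( sin θ sin δ cos φ₁, cos δ − sin φ₁ sin φ₂ ) = atan2(-0.226574, 0.239232) = -43.443°.
λ₂ = λ₁ + Δλ = -9.630°.
The forward bearing on arrival equals the back-azimuth from the destination plus 180°.
Back-azimuth from P₂ (-70.7°, -9.6°) to P₁ (4.7°, 33.8°), with Δλ' = λ₁ − λ₂ = 43.4°: atan2( sin Δλ' cos φ₁ , cos φ₂ sin φ₁ − sin φ₂ cos φ₁ cos Δλ' ) = 44.0°.
Final bearing = (44.0° + 180°) mod 360° = 224.0°.

final bearing 224.0°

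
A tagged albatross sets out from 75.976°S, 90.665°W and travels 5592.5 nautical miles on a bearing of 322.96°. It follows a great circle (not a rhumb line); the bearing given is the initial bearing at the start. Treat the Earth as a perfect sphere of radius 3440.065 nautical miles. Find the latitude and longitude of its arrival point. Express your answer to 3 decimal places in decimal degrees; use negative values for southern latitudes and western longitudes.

latitude 14.263°, longitude -129.025°

δ = 5592.5/3440.065 = 1.625696 rad (93.1455°).
With φ₁ = -75.976° = -1.326031 rad and θ = 322.96° = 5.636715 rad:
Applying the spherical law of cosines for sides, sin φ₂ = sin φ₁ cos δ + cos φ₁ sin δ cos θ = 0.246375, so φ₂ = 14.263°.
Δλ = atan2( sin θ sin δ cos φ₁ , cos δ − sin φ₁ sin φ₂ ) = atan2(-0.145752, 0.184160) = -0.669501 rad = -38.360°.
Hence λ₂ = -90.665° + -38.360° = -129.025°.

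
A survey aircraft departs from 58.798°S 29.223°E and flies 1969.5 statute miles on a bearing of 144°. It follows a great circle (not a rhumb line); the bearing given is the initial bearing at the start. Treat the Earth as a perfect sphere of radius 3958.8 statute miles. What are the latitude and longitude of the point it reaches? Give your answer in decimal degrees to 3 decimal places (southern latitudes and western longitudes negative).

latitude -72.115°, longitude 95.201°

Angular distance δ = d/R = 1969.5 / 3958.8 = 0.497499 rad.
With φ₁ = -58.798° = -1.026219 rad and θ = 144° = 2.513274 rad:
Destination latitude: φ₂ = arcsin( sin φ₁ cos δ + cos φ₁ sin δ cos θ ) = arcsin(-0.951675) = -72.115°.
For the longitude increment, Δλ = atan2( sin θ sin δ cos φ₁, cos δ − sin φ₁ sin φ₂ ) = atan2(0.145319, 0.064767) = 65.978°.
λ₂ = λ₁ + Δλ = 95.201°.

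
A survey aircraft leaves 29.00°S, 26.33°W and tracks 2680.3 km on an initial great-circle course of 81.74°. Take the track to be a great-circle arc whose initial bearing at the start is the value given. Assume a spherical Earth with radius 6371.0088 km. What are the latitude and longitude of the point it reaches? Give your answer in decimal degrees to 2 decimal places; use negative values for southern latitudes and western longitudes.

latitude -23.03°, longitude -0.28°

Central angle δ = d/R = 0.420703 rad.
Start latitude φ₁ = -0.506145 rad; initial bearing θ = 1.426632 rad.
Applying the spherical law of cosines for sides, sin φ₂ = sin φ₁ cos δ + cos φ₁ sin δ cos θ = -0.391219, so φ₂ = -23.03°.
Δλ = atan2( sin θ sin δ cos φ₁ , cos δ − sin φ₁ sin φ₂ ) = atan2(0.353491, 0.723136) = 0.454672 rad = 26.05°.
λ₂ = λ₁ + Δλ = -0.28°.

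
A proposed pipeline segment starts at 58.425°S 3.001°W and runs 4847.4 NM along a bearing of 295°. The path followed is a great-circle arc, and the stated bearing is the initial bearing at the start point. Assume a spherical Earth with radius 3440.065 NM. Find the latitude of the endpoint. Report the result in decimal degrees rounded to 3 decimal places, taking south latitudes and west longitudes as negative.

Central angle δ = d/R = 1.409101 rad.
With φ₁ = -58.425° = -1.019709 rad and θ = 295° = 5.148721 rad:
Applying the spherical law of cosines for sides, sin φ₂ = sin φ₁ cos δ + cos φ₁ sin δ cos θ = 0.081245, so φ₂ = 4.660°.
For the longitude increment, Δλ = atan2( sin θ sin δ cos φ₁, cos δ − sin φ₁ sin φ₂ ) = atan2(-0.468365, 0.230208) = -63.825°.
λ₂ = -3.001° + -63.825° = -66.826°.

latitude 4.660°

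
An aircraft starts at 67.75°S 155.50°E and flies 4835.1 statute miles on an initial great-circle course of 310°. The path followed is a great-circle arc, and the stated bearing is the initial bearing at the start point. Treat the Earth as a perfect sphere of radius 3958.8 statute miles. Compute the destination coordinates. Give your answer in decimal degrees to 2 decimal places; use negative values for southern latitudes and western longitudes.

latitude -5.06°, longitude 109.23°

δ = 4835.1/3958.8 = 1.221355 rad (69.9785°).
With φ₁ = -67.75° = -1.182461 rad and θ = 310° = 5.410521 rad:
Destination latitude: φ₂ = arcsin( sin φ₁ cos δ + cos φ₁ sin δ cos θ ) = arcsin(-0.088199) = -5.06°.
Δλ = atan2( sin θ sin δ cos φ₁ , cos δ − sin φ₁ sin φ₂ ) = atan2(-0.272532, 0.260741) = -0.807504 rad = -46.27°.
λ₂ = 155.50° + -46.27° = 109.23°.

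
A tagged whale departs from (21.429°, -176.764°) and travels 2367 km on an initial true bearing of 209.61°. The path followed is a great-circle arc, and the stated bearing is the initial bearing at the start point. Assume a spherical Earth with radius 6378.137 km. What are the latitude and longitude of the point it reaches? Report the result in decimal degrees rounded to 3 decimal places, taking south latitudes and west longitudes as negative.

latitude 2.693°, longitude 172.902°

The arc subtends δ = 2367/6378.137 = 0.371112 rad at the centre.
Start latitude φ₁ = 0.374007 rad; initial bearing θ = 3.658385 rad.
sin φ₂ = sin φ₁ cos δ + cos φ₁ sin δ cos θ = (0.365348)(0.931925) + (0.930871)(0.362651)(-0.869409) = 0.046980
φ₂ = asin(0.046980) = 0.046998 rad = 2.693°.
Then Δλ = atan2(-0.166797, 0.914761) = -0.180358 rad, from sin θ sin δ cos φ₁ over cos δ − sin φ₁ sin φ₂.
λ₂ = -176.764° + -10.334° = -187.098°, normalized to (−180°, 180°] → 172.902°.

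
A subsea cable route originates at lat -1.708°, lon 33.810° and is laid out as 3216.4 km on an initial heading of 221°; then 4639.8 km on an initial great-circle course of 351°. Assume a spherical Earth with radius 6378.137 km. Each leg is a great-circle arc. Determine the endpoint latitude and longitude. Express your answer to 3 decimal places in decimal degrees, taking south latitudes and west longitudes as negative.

Apply the spherical direct solution leg by leg, carrying full precision between legs.
Leg 1: from (-1.708°, 33.810°), δ = 3216.4/6378.137 = 0.504285 rad, θ = 221° → φ = -22.992°, λ = 13.668°.
Leg 2: from (-22.992°, 13.668°), δ = 4639.8/6378.137 = 0.727454 rad, θ = 351° → φ = 18.233°, λ = 7.380°.

latitude 18.233°, longitude 7.380°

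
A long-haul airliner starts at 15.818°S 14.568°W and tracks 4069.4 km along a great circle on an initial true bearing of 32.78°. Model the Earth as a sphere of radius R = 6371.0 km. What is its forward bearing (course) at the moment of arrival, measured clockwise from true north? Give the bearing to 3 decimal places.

final bearing 32.683°

Central angle δ = d/R = 0.638738 rad.
With φ₁ = -15.818° = -0.276076 rad and θ = 32.78° = 0.572119 rad:
Applying the spherical law of cosines for sides, sin φ₂ = sin φ₁ cos δ + cos φ₁ sin δ cos θ = 0.263421, so φ₂ = 15.273°.
Δλ = atan2( sin θ sin δ cos φ₁ , cos δ − sin φ₁ sin φ₂ ) = atan2(0.310559, 0.874653) = 0.341181 rad = 19.548°.
Hence λ₂ = -14.568° + 19.548° = 4.980°.
The forward bearing on arrival equals the back-azimuth from the destination plus 180°.
Back-azimuth from P₂ (15.273°, 4.980°) to P₁ (-15.818°, -14.568°), with Δλ' = λ₁ − λ₂ = -19.548°: atan2( sin Δλ' cos φ₁ , cos φ₂ sin φ₁ − sin φ₂ cos φ₁ cos Δλ' ) = 212.683°.
Final bearing = (212.683° + 180°) mod 360° = 32.683°.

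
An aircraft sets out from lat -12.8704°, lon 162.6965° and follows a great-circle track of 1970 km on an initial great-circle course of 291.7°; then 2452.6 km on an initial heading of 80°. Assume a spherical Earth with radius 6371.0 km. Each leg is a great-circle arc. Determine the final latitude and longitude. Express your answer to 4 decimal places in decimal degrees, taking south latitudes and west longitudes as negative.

latitude -1.7263°, longitude 167.8979°

Apply the spherical direct solution leg by leg, carrying full precision between legs.
Leg 1: from (-12.8704°, 162.6965°), δ = 1970/6371 = 0.309214 rad, θ = 291.7° → φ = -5.8827°, λ = 146.1830°.
Leg 2: from (-5.8827°, 146.1830°), δ = 2452.6/6371 = 0.384963 rad, θ = 80° → φ = -1.7263°, λ = 167.8979°.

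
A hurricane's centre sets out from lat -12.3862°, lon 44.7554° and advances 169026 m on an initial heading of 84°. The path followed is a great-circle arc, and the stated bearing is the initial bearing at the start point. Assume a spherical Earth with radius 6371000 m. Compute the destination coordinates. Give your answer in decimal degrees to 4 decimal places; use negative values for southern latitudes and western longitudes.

latitude -12.2229°, longitude 46.3022°

Central angle δ = d/R = 0.026531 rad.
Start latitude φ₁ = -0.216180 rad; initial bearing θ = 1.466077 rad.
Applying the spherical law of cosines for sides, sin φ₂ = sin φ₁ cos δ + cos φ₁ sin δ cos θ = -0.211716, so φ₂ = -12.2229°.
Then Δλ = atan2(0.025768, 0.954235) = 0.026997 rad, from sin θ sin δ cos φ₁ over cos δ − sin φ₁ sin φ₂.
λ₂ = λ₁ + Δλ = 46.3022°.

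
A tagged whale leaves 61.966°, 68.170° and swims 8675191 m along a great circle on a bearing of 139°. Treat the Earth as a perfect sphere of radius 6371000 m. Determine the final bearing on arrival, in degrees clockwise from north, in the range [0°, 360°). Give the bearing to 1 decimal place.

δ = 8675191/6371000 = 1.361669 rad (78.0179°).
Start latitude φ₁ = 1.081511 rad; initial bearing θ = 2.426008 rad.
Applying the spherical law of cosines for sides, sin φ₂ = sin φ₁ cos δ + cos φ₁ sin δ cos θ = -0.163734, so φ₂ = -9.424°.
Δλ = atan2( sin θ sin δ cos φ₁ , cos δ − sin φ₁ sin φ₂ ) = atan2(0.301627, 0.352129) = 0.708301 rad = 40.583°.
Hence λ₂ = 68.170° + 40.583° = 108.753°.
The forward bearing on arrival equals the back-azimuth from the destination plus 180°.
Back-azimuth from P₂ (-9.4°, 108.8°) to P₁ (62.0°, 68.2°), with Δλ' = λ₁ − λ₂ = -40.6°: atan2( sin Δλ' cos φ₁ , cos φ₂ sin φ₁ − sin φ₂ cos φ₁ cos Δλ' ) = 341.8°.
Final bearing = (341.8° + 180°) mod 360° = 161.8°.

final bearing 161.8°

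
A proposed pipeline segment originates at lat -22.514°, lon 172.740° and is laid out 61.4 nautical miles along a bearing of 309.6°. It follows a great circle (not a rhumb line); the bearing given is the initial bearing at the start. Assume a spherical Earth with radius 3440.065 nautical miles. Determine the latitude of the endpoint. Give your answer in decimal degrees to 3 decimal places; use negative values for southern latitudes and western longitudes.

The arc subtends δ = 61.4/3440.065 = 0.017848 rad at the centre.
With φ₁ = -22.514° = -0.392943 rad and θ = 309.6° = 5.403539 rad:
sin φ₂ = sin φ₁ cos δ + cos φ₁ sin δ cos θ = (-0.382909)(0.999841) + (0.923786)(0.017848)(0.637424) = -0.372339
φ₂ = asin(-0.372339) = -0.381528 rad = -21.860°.
Δλ = atan2( sin θ sin δ cos φ₁ , cos δ − sin φ₁ sin φ₂ ) = atan2(-0.012704, 0.857269) = -0.014818 rad = -0.849°.
λ₂ = 172.740° + -0.849° = 171.891°.

latitude -21.860°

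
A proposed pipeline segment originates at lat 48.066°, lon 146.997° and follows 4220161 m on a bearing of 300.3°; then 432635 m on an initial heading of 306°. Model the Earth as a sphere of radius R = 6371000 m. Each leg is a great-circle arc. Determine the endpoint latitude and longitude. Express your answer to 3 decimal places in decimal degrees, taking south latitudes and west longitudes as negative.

Apply the spherical direct solution leg by leg, carrying full precision between legs.
Leg 1: from (48.066°, 146.997°), δ = 4220161/6371000 = 0.662402 rad, θ = 300.3° → φ = 52.556°, λ = 86.144°.
Leg 2: from (52.556°, 86.144°), δ = 432635/6371000 = 0.067907 rad, θ = 306° → φ = 54.723°, λ = 80.689°.

latitude 54.723°, longitude 80.689°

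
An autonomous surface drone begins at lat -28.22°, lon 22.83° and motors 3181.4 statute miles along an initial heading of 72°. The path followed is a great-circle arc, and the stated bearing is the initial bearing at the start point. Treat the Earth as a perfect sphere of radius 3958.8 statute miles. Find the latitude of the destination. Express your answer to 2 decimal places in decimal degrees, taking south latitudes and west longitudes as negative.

latitude -7.60°

Central angle δ = d/R = 0.803627 rad.
With φ₁ = -28.22° = -0.492532 rad and θ = 72° = 1.256637 rad:
Applying the spherical law of cosines for sides, sin φ₂ = sin φ₁ cos δ + cos φ₁ sin δ cos θ = -0.132198, so φ₂ = -7.60°.
For the longitude increment, Δλ = atan2( sin θ sin δ cos φ₁, cos δ − sin φ₁ sin φ₂ ) = atan2(0.603267, 0.631589) = 43.69°.
λ₂ = 22.83° + 43.69° = 66.52°.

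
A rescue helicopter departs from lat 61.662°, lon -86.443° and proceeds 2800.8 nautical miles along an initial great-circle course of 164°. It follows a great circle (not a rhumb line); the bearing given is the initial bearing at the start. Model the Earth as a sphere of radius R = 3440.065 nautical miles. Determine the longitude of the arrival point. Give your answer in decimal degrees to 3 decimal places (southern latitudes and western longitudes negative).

The arc subtends δ = 2800.8/3440.065 = 0.814171 rad at the centre.
Start latitude φ₁ = 1.076205 rad; initial bearing θ = 2.862340 rad.
sin φ₂ = sin φ₁ cos δ + cos φ₁ sin δ cos θ = (0.880163)(0.686472) + (0.474672)(0.727157)(-0.961262) = 0.272417
φ₂ = asin(0.272417) = 0.275904 rad = 15.808°.
For the longitude increment, Δλ = atan2( sin θ sin δ cos φ₁, cos δ − sin φ₁ sin φ₂ ) = atan2(0.095139, 0.446701) = 12.023°.
λ₂ = λ₁ + Δλ = -74.420°.

longitude -74.420°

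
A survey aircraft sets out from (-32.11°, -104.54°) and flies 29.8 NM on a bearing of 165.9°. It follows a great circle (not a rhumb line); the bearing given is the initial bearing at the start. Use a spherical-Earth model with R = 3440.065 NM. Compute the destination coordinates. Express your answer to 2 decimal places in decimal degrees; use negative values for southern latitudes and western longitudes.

latitude -32.59°, longitude -104.40°

Angular distance δ = d/R = 29.8 / 3440.065 = 0.008663 rad.
Converting: φ₁ = -0.560425 rad, θ = 2.895501 rad.
sin φ₂ = sin φ₁ cos δ + cos φ₁ sin δ cos θ = (-0.531546)(0.999962) + (0.847029)(0.008663)(-0.969872) = -0.538643
φ₂ = asin(-0.538643) = -0.568825 rad = -32.59°.
For the longitude increment, Δλ = atan2( sin θ sin δ cos φ₁, cos δ − sin φ₁ sin φ₂ ) = atan2(0.001788, 0.713649) = 0.14°.
λ₂ = λ₁ + Δλ = -104.40°.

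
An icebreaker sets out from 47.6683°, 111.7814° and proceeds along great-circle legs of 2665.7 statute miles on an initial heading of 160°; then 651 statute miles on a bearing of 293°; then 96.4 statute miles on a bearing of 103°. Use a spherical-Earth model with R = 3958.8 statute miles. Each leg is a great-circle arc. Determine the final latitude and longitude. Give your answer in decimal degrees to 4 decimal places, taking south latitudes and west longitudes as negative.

Apply the spherical direct solution leg by leg, carrying full precision between legs.
Leg 1: from (47.6683°, 111.7814°), δ = 2665.7/3958.8 = 0.673361 rad, θ = 160° → φ = 10.5603°, λ = 124.3122°.
Leg 2: from (10.5603°, 124.3122°), δ = 651/3958.8 = 0.164444 rad, θ = 293° → φ = 14.1038°, λ = 115.3737°.
Leg 3: from (14.1038°, 115.3737°), δ = 96.4/3958.8 = 0.024351 rad, θ = 103° → φ = 13.7859°, λ = 116.7735°.

latitude 13.7859°, longitude 116.7735°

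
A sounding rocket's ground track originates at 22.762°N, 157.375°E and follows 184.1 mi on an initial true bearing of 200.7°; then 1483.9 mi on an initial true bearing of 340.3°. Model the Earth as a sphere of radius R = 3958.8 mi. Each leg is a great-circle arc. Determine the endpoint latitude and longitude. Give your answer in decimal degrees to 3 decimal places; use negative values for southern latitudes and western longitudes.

latitude 40.217°, longitude 147.070°

Apply the spherical direct solution leg by leg, carrying full precision between legs.
Leg 1: from (22.762°, 157.375°), δ = 184.1/3958.8 = 0.046504 rad, θ = 200.7° → φ = 20.266°, λ = 156.371°.
Leg 2: from (20.266°, 156.371°), δ = 1483.9/3958.8 = 0.374836 rad, θ = 340.3° → φ = 40.217°, λ = 147.070°.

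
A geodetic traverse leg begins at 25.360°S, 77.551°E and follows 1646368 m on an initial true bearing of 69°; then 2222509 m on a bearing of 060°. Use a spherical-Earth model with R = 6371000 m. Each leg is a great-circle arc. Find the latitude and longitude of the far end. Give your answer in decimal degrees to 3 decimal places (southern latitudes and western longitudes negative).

latitude -8.634°, longitude 109.620°

Apply the spherical direct solution leg by leg, carrying full precision between legs.
Leg 1: from (-25.360°, 77.551°), δ = 1646368/6371000 = 0.258416 rad, θ = 69° → φ = -19.349°, λ = 92.198°.
Leg 2: from (-19.349°, 92.198°), δ = 2222509/6371000 = 0.348848 rad, θ = 60° → φ = -8.634°, λ = 109.620°.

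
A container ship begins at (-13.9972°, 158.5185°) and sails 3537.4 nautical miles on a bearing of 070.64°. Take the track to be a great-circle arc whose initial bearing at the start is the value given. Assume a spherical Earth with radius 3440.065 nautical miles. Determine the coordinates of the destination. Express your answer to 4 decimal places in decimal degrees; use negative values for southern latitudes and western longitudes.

latitude 8.6617°, longitude -146.6646°

δ = 3537.4/3440.065 = 1.028295 rad (58.9169°).
Converting: φ₁ = -0.244297 rad, θ = 1.232901 rad.
Applying the spherical law of cosines for sides, sin φ₂ = sin φ₁ cos δ + cos φ₁ sin δ cos θ = 0.150600, so φ₂ = 8.6617°.
Then Δλ = atan2(0.784002, 0.552707) = 0.956735 rad, from sin θ sin δ cos φ₁ over cos δ − sin φ₁ sin φ₂.
λ₂ = 158.5185° + 54.8169° = 213.3354°, normalized to (−180°, 180°] → -146.6646°.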